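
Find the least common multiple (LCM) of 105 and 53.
5565

First find GCD(105, 53) using the Euclidean algorithm:
105 = 1 × 53 + 52
53 = 1 × 52 + 1
52 = 52 × 1 + 0
GCD(105, 53) = 1

LCM formula: LCM(a, b) = (a × b) / GCD(a, b)
LCM(105, 53) = (105 × 53) / 1
LCM(105, 53) = 5565 / 1
LCM(105, 53) = 5565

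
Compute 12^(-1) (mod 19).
8

Using Extended Euclidean Algorithm:
gcd(12, 19) = 1
Bezout coefficients: 12 × 8 + 19 × -5 = 1
So 12 × 8 ≡ 1 (mod 19)
The inverse is 8 mod 19 = 8
Verification: 12 × 8 = 96 = 5 × 19 + 1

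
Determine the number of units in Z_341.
300

Prime factorization: 341 = 11 × 31
Using the formula φ(n) = n × Π(1 - 1/p) for each prime factor p:
φ(341) = 341 × (1 - 1/11) × (1 - 1/31)
φ(341) = 300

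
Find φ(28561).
26364

Prime factorization: 28561 = 13^4
Using the formula φ(n) = n × Π(1 - 1/p) for each prime factor p:
φ(28561) = 28561 × (1 - 1/13)
φ(28561) = 26364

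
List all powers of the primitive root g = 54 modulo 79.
g^1, g^2, ..., g^{78} mod 79: {54, 72, 17, 49, 39, 52, 43, 31, 15, 20, 53, 18, 24, 32, 69, 13, 70, 67, 63, 5, 33, 44, 6, 8, 37, 23, 57, 76, 75, 21, 28, 11, 41, 2, 29, 65, 34, 19, 78, 25, 7, 62, 30, 40, 27, 36, 48, 64, 59, 26, 61, 55, 47, 10, 66, 9, 12, 16, 74, 46, 35, 73, 71, 42, 56, 22, 3, 4, 58, 51, 68, 38, 77, 50, 14, 45, 60, 1}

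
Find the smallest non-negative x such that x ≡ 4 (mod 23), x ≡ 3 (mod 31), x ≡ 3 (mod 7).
1522

Using the Chinese Remainder Theorem:
M = product of moduli = 4991
For equation 1: M_1 = 217, 217 ≡ 10 (mod 23), inverse of 217 mod 23 is 7 (check: 10 × 7 = 70 ≡ 1 (mod 23))
For equation 2: M_2 = 161, 161 ≡ 6 (mod 31), inverse of 161 mod 31 is 26 (check: 6 × 26 = 156 ≡ 1 (mod 31))
For equation 3: M_3 = 713, 713 ≡ 6 (mod 7), inverse of 713 mod 7 is 6 (check: 6 × 6 = 36 ≡ 1 (mod 7))
Combine: x ≡ Σ r_i×M_i×(M_i⁻¹ mod m_i) = 4×217×7 + 3×161×26 + 3×713×6 = 6076 + 12558 + 12834 = 31468
31468 mod 4991 = 1522
x ≡ 1522 (mod 4991)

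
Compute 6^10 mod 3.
6 ≡ 0 (mod 3). 10 = 8 + 2 (binary 1010). Repeated squaring mod 3: 0^1 ≡ 0; 0^2 ≡ 0² = 0 ≡ 0; 0^4 ≡ 0² = 0 ≡ 0; 0^8 ≡ 0² = 0 ≡ 0. Multiply: 6^10 ≡ 0^8 × 0^2 ≡ 0 × 0 (mod 3): 0 × 0 = 0 ≡ 0. So 6^10 ≡ 0 (mod 3).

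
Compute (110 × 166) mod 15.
5

(110 × 166) = 18260
18260 mod 15 = 5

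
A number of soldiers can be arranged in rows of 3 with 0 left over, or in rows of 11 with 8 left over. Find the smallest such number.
M = 3 × 11 = 33. M₁ = 11, y₁ ≡ 2 (mod 3). M₂ = 3, y₂ ≡ 4 (mod 11). n = 0×11×2 + 8×3×4 ≡ 30 (mod 33). The smallest positive such number is 30.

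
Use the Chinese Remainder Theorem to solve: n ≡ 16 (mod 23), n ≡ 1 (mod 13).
131

Using the Chinese Remainder Theorem:
M = product of moduli = 299
For equation 1: M_1 = 13, 13 ≡ 13 (mod 23), inverse of 13 mod 23 is 16 (check: 13 × 16 = 208 ≡ 1 (mod 23))
For equation 2: M_2 = 23, 23 ≡ 10 (mod 13), inverse of 23 mod 13 is 4 (check: 10 × 4 = 40 ≡ 1 (mod 13))
Combine: n ≡ Σ r_i×M_i×(M_i⁻¹ mod m_i) = 16×13×16 + 1×23×4 = 3328 + 92 = 3420
3420 mod 299 = 131
n ≡ 131 (mod 299)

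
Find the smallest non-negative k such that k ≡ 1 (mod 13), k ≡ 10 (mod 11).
131

Using the Chinese Remainder Theorem:
M = product of moduli = 143
For equation 1: M_1 = 11, 11 ≡ 11 (mod 13), inverse of 11 mod 13 is 6 (check: 11 × 6 = 66 ≡ 1 (mod 13))
For equation 2: M_2 = 13, 13 ≡ 2 (mod 11), inverse of 13 mod 11 is 6 (check: 2 × 6 = 12 ≡ 1 (mod 11))
Combine: k ≡ Σ r_i×M_i×(M_i⁻¹ mod m_i) = 1×11×6 + 10×13×6 = 66 + 780 = 846
846 mod 143 = 131
k ≡ 131 (mod 143)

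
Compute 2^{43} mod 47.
6

Using successive squaring:
Binary expansion of 43: 101011
Powers of 2 mod 47 (each is the square of the previous):
  2^1 ≡ 2 (mod 47)
  2^2 ≡ 2² = 4 ≡ 4 (mod 47)
  2^4 ≡ 4² = 16 ≡ 16 (mod 47)
  2^8 ≡ 16² = 256 ≡ 21 (mod 47)
  2^16 ≡ 21² = 441 ≡ 18 (mod 47)
  2^32 ≡ 18² = 324 ≡ 42 (mod 47)
43 = 32 + 8 + 2 + 1, so 2^43 = 2^32 × 2^8 × 2^2 × 2^1 ≡ 42 × 21 × 4 × 2 (mod 47)
Multiplying step by step:
  42 × 21 = 882 ≡ 36 (mod 47)
  36 × 4 = 144 ≡ 3 (mod 47)
  3 × 2 = 6 ≡ 6 (mod 47)
Result: 2^43 ≡ 6 (mod 47)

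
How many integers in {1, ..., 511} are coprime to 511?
432

Prime factorization: 511 = 7 × 73
Using the formula φ(n) = n × Π(1 - 1/p) for each prime factor p:
φ(511) = 511 × (1 - 1/7) × (1 - 1/73)
φ(511) = 432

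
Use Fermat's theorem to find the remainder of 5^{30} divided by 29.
25

By Fermat's Little Theorem, a^(p-1) ≡ 1 (mod p) for prime p and gcd(a, p) = 1
Here p = 29, so 5^28 ≡ 1 (mod 29)
We can reduce the exponent: 30 mod 28 = 2
So 5^30 ≡ 5^2 (mod 29)
Computing: 5^2 mod 29 = 25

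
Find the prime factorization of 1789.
1789

Divide by primes starting from smallest:
1789 ÷ 1789 = 1

1789 = 1789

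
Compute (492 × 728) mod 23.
20

(492 × 728) = 358176
358176 mod 23 = 20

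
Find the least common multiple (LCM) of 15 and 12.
60

First find GCD(15, 12) using the Euclidean algorithm:
15 = 1 × 12 + 3
12 = 4 × 3 + 0
GCD(15, 12) = 3

LCM formula: LCM(a, b) = (a × b) / GCD(a, b)
LCM(15, 12) = (15 × 12) / 3
LCM(15, 12) = 180 / 3
LCM(15, 12) = 60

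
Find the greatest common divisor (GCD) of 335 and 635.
5

Using the Euclidean algorithm:
335 = 0 × 635 + 335
635 = 1 × 335 + 300
335 = 1 × 300 + 35
300 = 8 × 35 + 20
35 = 1 × 20 + 15
20 = 1 × 15 + 5
15 = 3 × 5 + 0

GCD(335, 635) = 5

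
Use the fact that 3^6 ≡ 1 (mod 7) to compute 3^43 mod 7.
By Fermat: 3^{6} ≡ 1 (mod 7). 43 = 7×6 + 1. So 3^{43} ≡ 3^{1} ≡ 3 (mod 7)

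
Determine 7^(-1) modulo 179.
7^(-1) ≡ 128 (mod 179). Verification: 7 × 128 = 896 ≡ 1 (mod 179)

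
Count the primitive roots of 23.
10

The number of primitive roots modulo p is φ(p-1) = φ(22)
φ(22) = 10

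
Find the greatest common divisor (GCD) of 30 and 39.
3

Using the Euclidean algorithm:
30 = 0 × 39 + 30
39 = 1 × 30 + 9
30 = 3 × 9 + 3
9 = 3 × 3 + 0

GCD(30, 39) = 3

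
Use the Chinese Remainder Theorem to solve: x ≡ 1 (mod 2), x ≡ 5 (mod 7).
5

Using the Chinese Remainder Theorem:
M = product of moduli = 14
For equation 1: M_1 = 7, 7 ≡ 1 (mod 2), inverse of 7 mod 2 is 1 (check: 1 × 1 = 1 ≡ 1 (mod 2))
For equation 2: M_2 = 2, 2 ≡ 2 (mod 7), inverse of 2 mod 7 is 4 (check: 2 × 4 = 8 ≡ 1 (mod 7))
Combine: x ≡ Σ r_i×M_i×(M_i⁻¹ mod m_i) = 1×7×1 + 5×2×4 = 7 + 40 = 47
47 mod 14 = 5
x ≡ 5 (mod 14)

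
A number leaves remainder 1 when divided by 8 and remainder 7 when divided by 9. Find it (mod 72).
M = 8 × 9 = 72. M₁ = 9, y₁ ≡ 1 (mod 8). M₂ = 8, y₂ ≡ 8 (mod 9). y = 1×9×1 + 7×8×8 ≡ 25 (mod 72)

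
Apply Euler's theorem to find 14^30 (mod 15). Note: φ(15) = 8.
By Euler: 14^{8} ≡ 1 (mod 15) since gcd(14, 15) = 1. 30 = 3×8 + 6. So 14^{30} ≡ 14^{6} ≡ 1 (mod 15)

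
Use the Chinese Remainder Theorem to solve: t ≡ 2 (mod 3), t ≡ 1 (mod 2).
M = 3 × 2 = 6. M₁ = 2, y₁ ≡ 2 (mod 3). M₂ = 3, y₂ ≡ 1 (mod 2). t = 2×2×2 + 1×3×1 ≡ 5 (mod 6)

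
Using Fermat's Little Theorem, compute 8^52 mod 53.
By Fermat's Little Theorem, 8^{52} ≡ 1 (mod 53) since 53 is prime and gcd(8, 53) = 1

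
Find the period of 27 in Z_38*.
Powers of 27 mod 38: 27^1≡27, 27^2≡7, 27^3≡37, 27^4≡11, 27^5≡31, 27^6≡1. Order = 6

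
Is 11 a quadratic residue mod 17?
By Euler's criterion: 11^{8} ≡ 16 (mod 17). Since this equals -1 (≡ 16), 11 is not a QR.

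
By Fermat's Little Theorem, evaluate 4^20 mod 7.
By Fermat: 4^{6} ≡ 1 (mod 7). 20 = 3×6 + 2. So 4^{20} ≡ 4^{2} ≡ 2 (mod 7)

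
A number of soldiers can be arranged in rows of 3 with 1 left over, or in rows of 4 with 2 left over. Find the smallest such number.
M = 3 × 4 = 12. M₁ = 4, y₁ ≡ 1 (mod 3). M₂ = 3, y₂ ≡ 3 (mod 4). r = 1×4×1 + 2×3×3 ≡ 10 (mod 12). The smallest positive such number is 10.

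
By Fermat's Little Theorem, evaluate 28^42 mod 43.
By Fermat's Little Theorem, 28^{42} ≡ 1 (mod 43) since 43 is prime and gcd(28, 43) = 1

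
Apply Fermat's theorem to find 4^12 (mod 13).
By Fermat's Little Theorem, 4^{12} ≡ 1 (mod 13) since 13 is prime and gcd(4, 13) = 1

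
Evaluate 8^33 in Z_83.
Using repeated squaring. 33 = 32 + 1 (binary 100001). Repeated squaring mod 83: 8^1 ≡ 8; 8^2 ≡ 8² = 64 ≡ 64; 8^4 ≡ 64² = 4096 ≡ 29; 8^8 ≡ 29² = 841 ≡ 11; 8^16 ≡ 11² = 121 ≡ 38; 8^32 ≡ 38² = 1444 ≡ 33. Multiply: 8^33 = 8^32 × 8^1 ≡ 33 × 8 (mod 83): 33 × 8 = 264 ≡ 15. So 8^33 ≡ 15 (mod 83).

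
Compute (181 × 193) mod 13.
2

(181 × 193) = 34933
34933 mod 13 = 2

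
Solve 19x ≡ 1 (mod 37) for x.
19^(-1) ≡ 2 (mod 37). Verification: 19 × 2 = 38 ≡ 1 (mod 37)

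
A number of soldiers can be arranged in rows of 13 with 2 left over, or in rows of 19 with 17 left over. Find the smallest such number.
M = 13 × 19 = 247. M₁ = 19, y₁ ≡ 11 (mod 13). M₂ = 13, y₂ ≡ 3 (mod 19). k = 2×19×11 + 17×13×3 ≡ 93 (mod 247). The smallest positive such number is 93.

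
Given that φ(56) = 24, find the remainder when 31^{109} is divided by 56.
By Euler: 31^{24} ≡ 1 (mod 56) since gcd(31, 56) = 1. 109 = 4×24 + 13. So 31^{109} ≡ 31^{13} ≡ 31 (mod 56)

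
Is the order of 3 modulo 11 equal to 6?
No, the actual order is 5, not 6.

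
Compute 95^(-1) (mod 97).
48

Using Extended Euclidean Algorithm:
gcd(95, 97) = 1
Bezout coefficients: 95 × 48 + 97 × -47 = 1
So 95 × 48 ≡ 1 (mod 97)
The inverse is 48 mod 97 = 48
Verification: 95 × 48 = 4560 = 47 × 97 + 1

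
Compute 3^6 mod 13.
6 = 4 + 2 (binary 110). Repeated squaring mod 13: 3^1 ≡ 3; 3^2 ≡ 3² = 9 ≡ 9; 3^4 ≡ 9² = 81 ≡ 3. Multiply: 3^6 = 3^4 × 3^2 ≡ 3 × 9 (mod 13): 3 × 9 = 27 ≡ 1. So 3^6 ≡ 1 (mod 13).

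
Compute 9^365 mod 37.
Using Fermat: 9^{36} ≡ 1 (mod 37). 365 ≡ 5 (mod 36). So 9^{365} ≡ 9^{5} ≡ 34 (mod 37)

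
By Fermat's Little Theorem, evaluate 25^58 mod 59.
By Fermat's Little Theorem, 25^{58} ≡ 1 (mod 59) since 59 is prime and gcd(25, 59) = 1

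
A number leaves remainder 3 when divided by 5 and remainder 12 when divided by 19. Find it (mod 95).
M = 5 × 19 = 95. M₁ = 19, y₁ ≡ 4 (mod 5). M₂ = 5, y₂ ≡ 4 (mod 19). x = 3×19×4 + 12×5×4 ≡ 88 (mod 95)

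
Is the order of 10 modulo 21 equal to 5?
No, the actual order is 6, not 5.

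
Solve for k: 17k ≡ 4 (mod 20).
12

Since gcd(17, 20) = 1 divides 4, a solution exists.
Multiply both sides by the inverse of 17 mod 20:
  17^(-1) mod 20 = 13
  x ≡ 13 × 4 ≡ 52 ≡ 12 (mod 20)
Verification: 17 × 12 = 204 = 10 × 20 + 4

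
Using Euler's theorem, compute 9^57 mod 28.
By Euler: 9^{12} ≡ 1 (mod 28) since gcd(9, 28) = 1. 57 = 4×12 + 9. So 9^{57} ≡ 9^{9} ≡ 1 (mod 28)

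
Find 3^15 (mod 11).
Using Fermat: 3^{10} ≡ 1 (mod 11). 15 ≡ 5 (mod 10). So 3^{15} ≡ 3^{5} ≡ 1 (mod 11)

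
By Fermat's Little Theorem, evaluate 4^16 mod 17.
By Fermat's Little Theorem, 4^{16} ≡ 1 (mod 17) since 17 is prime and gcd(4, 17) = 1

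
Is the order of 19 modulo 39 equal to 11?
No, the actual order is 12, not 11.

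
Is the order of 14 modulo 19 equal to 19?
No, the actual order is 18, not 19.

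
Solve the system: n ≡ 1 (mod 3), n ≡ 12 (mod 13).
M = 3 × 13 = 39. M₁ = 13, y₁ ≡ 1 (mod 3). M₂ = 3, y₂ ≡ 9 (mod 13). n = 1×13×1 + 12×3×9 ≡ 25 (mod 39)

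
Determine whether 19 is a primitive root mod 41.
p - 1 = 40 has prime divisors 2, 5. Check 19^(40/q) mod 41 for each: 19^(40/2) = 19^20 ≡ 40, 19^(40/5) = 19^8 ≡ 37 (mod 41). None of these is 1, so 19 has order 40 = φ(41), so it is a primitive root mod 41.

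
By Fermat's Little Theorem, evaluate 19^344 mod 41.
By Fermat: 19^{40} ≡ 1 (mod 41). 344 = 8×40 + 24. So 19^{344} ≡ 19^{24} ≡ 18 (mod 41)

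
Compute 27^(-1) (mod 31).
27^(-1) ≡ 23 (mod 31). Verification: 27 × 23 = 621 ≡ 1 (mod 31)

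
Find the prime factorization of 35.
5 × 7

Divide by primes starting from smallest:
35 ÷ 5 = 7
7 ÷ 7 = 1

35 = 5 × 7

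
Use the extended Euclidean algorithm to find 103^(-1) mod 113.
Extended GCD: 103(-34) + 113(31) = 1. So 103^(-1) ≡ 79 ≡ 79 (mod 113). Verify: 103 × 79 = 8137 ≡ 1 (mod 113)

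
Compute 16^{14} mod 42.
4

Using successive squaring:
Binary expansion of 14: 1110
Powers of 16 mod 42 (each is the square of the previous):
  16^1 ≡ 16 (mod 42)
  16^2 ≡ 16² = 256 ≡ 4 (mod 42)
  16^4 ≡ 4² = 16 ≡ 16 (mod 42)
  16^8 ≡ 16² = 256 ≡ 4 (mod 42)
14 = 8 + 4 + 2, so 16^14 = 16^8 × 16^4 × 16^2 ≡ 4 × 16 × 4 (mod 42)
Multiplying step by step:
  4 × 16 = 64 ≡ 22 (mod 42)
  22 × 4 = 88 ≡ 4 (mod 42)
Result: 16^14 ≡ 4 (mod 42)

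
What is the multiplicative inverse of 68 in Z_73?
29

Using Extended Euclidean Algorithm:
gcd(68, 73) = 1
Bezout coefficients: 68 × 29 + 73 × -27 = 1
So 68 × 29 ≡ 1 (mod 73)
The inverse is 29 mod 73 = 29
Verification: 68 × 29 = 1972 = 27 × 73 + 1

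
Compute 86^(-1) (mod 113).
86^(-1) ≡ 46 (mod 113). Verification: 86 × 46 = 3956 ≡ 1 (mod 113)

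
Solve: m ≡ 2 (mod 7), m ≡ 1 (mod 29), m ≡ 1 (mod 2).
M = 7 × 29 × 2 = 406. M₁ = 58, y₁ ≡ 4 (mod 7). M₂ = 14, y₂ ≡ 27 (mod 29). M₃ = 203, y₃ ≡ 1 (mod 2). m = 2×58×4 + 1×14×27 + 1×203×1 ≡ 233 (mod 406)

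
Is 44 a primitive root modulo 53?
No

To verify, check if 44^(52/q) ≢ 1 (mod 53) for each prime divisor q of 52
Divisors of 52 = 52: [1, 2, 4, 13, 26, 52]
  44^(52/2) = 44^26 ≡ 1 (mod 53)
  44^(52/13) = 44^4 ≡ 42 (mod 53)
Conclusion: 44 is not a primitive root modulo 53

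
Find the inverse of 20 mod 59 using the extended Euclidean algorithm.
Extended GCD: 20(3) + 59(-1) = 1. So 20^(-1) ≡ 3 ≡ 3 (mod 59). Verify: 20 × 3 = 60 ≡ 1 (mod 59)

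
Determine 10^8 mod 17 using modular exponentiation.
8 = 8 (binary 1000). Repeated squaring mod 17: 10^1 ≡ 10; 10^2 ≡ 10² = 100 ≡ 15; 10^4 ≡ 15² = 225 ≡ 4; 10^8 ≡ 4² = 16 ≡ 16. So 10^8 ≡ 16 (mod 17).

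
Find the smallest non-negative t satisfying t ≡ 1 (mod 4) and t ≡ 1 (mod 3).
M = 4 × 3 = 12. M₁ = 3, y₁ ≡ 3 (mod 4). M₂ = 4, y₂ ≡ 1 (mod 3). t = 1×3×3 + 1×4×1 ≡ 1 (mod 12)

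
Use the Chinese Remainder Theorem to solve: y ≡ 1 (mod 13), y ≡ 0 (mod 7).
14

Using the Chinese Remainder Theorem:
M = product of moduli = 91
For equation 1: M_1 = 7, 7 ≡ 7 (mod 13), inverse of 7 mod 13 is 2 (check: 7 × 2 = 14 ≡ 1 (mod 13))
For equation 2: M_2 = 13, 13 ≡ 6 (mod 7), inverse of 13 mod 7 is 6 (check: 6 × 6 = 36 ≡ 1 (mod 7))
Combine: y ≡ Σ r_i×M_i×(M_i⁻¹ mod m_i) = 1×7×2 + 0×13×6 = 14 + 0 = 14
14 mod 91 = 14
y ≡ 14 (mod 91)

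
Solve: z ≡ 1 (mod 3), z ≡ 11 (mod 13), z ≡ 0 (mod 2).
M = 3 × 13 × 2 = 78. M₁ = 26, y₁ ≡ 2 (mod 3). M₂ = 6, y₂ ≡ 11 (mod 13). M₃ = 39, y₃ ≡ 1 (mod 2). z = 1×26×2 + 11×6×11 + 0×39×1 ≡ 76 (mod 78)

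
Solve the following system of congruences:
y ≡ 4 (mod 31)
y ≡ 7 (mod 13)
345

Using the Chinese Remainder Theorem:
M = product of moduli = 403
For equation 1: M_1 = 13, 13 ≡ 13 (mod 31), inverse of 13 mod 31 is 12 (check: 13 × 12 = 156 ≡ 1 (mod 31))
For equation 2: M_2 = 31, 31 ≡ 5 (mod 13), inverse of 31 mod 13 is 8 (check: 5 × 8 = 40 ≡ 1 (mod 13))
Combine: y ≡ Σ r_i×M_i×(M_i⁻¹ mod m_i) = 4×13×12 + 7×31×8 = 624 + 1736 = 2360
2360 mod 403 = 345
y ≡ 345 (mod 403)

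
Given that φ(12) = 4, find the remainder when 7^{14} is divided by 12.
By Euler: 7^{4} ≡ 1 (mod 12) since gcd(7, 12) = 1. 14 = 3×4 + 2. So 7^{14} ≡ 7^{2} ≡ 1 (mod 12)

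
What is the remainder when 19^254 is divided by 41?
Using Fermat: 19^{40} ≡ 1 (mod 41). 254 ≡ 14 (mod 40). So 19^{254} ≡ 19^{14} ≡ 39 (mod 41)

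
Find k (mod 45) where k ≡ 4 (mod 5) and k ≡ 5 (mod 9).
M = 5 × 9 = 45. M₁ = 9, y₁ ≡ 4 (mod 5). M₂ = 5, y₂ ≡ 2 (mod 9). k = 4×9×4 + 5×5×2 ≡ 14 (mod 45)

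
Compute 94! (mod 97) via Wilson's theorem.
(96)! = (94)! × (95) × (96) ≡ -1 (mod 97). So (94)! ≡ -1 × [(96)(95)]^(-1) ≡ 48 (mod 97)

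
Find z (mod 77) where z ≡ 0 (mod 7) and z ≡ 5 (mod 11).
M = 7 × 11 = 77. M₁ = 11, y₁ ≡ 2 (mod 7). M₂ = 7, y₂ ≡ 8 (mod 11). z = 0×11×2 + 5×7×8 ≡ 49 (mod 77)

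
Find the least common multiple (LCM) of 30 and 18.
90

First find GCD(30, 18) using the Euclidean algorithm:
30 = 1 × 18 + 12
18 = 1 × 12 + 6
12 = 2 × 6 + 0
GCD(30, 18) = 6

LCM formula: LCM(a, b) = (a × b) / GCD(a, b)
LCM(30, 18) = (30 × 18) / 6
LCM(30, 18) = 540 / 6
LCM(30, 18) = 90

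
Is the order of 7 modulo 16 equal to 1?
No, the actual order is 2, not 1.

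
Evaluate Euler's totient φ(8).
4

Prime factorization: 8 = 2^3
Using the formula φ(n) = n × Π(1 - 1/p) for each prime factor p:
φ(8) = 8 × (1 - 1/2)
φ(8) = 4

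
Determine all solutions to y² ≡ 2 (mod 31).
The square roots of 2 mod 31 are 8 and 23. Verify: 8² = 64 ≡ 2 (mod 31)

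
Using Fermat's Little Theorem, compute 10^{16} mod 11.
1

By Fermat's Little Theorem, a^(p-1) ≡ 1 (mod p) for prime p and gcd(a, p) = 1
Here p = 11, so 10^10 ≡ 1 (mod 11)
We can reduce the exponent: 16 mod 10 = 6
So 10^16 ≡ 10^6 (mod 11)
Computing: 10^6 mod 11 = 1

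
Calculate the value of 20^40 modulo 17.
Using Fermat: 20^{16} ≡ 1 (mod 17). 40 ≡ 8 (mod 16). So 20^{40} ≡ 20^{8} ≡ 16 (mod 17)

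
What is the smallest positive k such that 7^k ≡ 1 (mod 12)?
Powers of 7 mod 12: 7^1≡7, 7^2≡1. Order = 2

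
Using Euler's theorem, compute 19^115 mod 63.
By Euler: 19^{36} ≡ 1 (mod 63) since gcd(19, 63) = 1. 115 = 3×36 + 7. So 19^{115} ≡ 19^{7} ≡ 19 (mod 63)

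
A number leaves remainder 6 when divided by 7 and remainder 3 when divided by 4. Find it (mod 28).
M = 7 × 4 = 28. M₁ = 4, y₁ ≡ 2 (mod 7). M₂ = 7, y₂ ≡ 3 (mod 4). n = 6×4×2 + 3×7×3 ≡ 27 (mod 28)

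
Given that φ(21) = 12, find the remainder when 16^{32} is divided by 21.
By Euler: 16^{12} ≡ 1 (mod 21) since gcd(16, 21) = 1. 32 = 2×12 + 8. So 16^{32} ≡ 16^{8} ≡ 4 (mod 21)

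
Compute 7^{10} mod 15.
4

Using successive squaring:
Binary expansion of 10: 1010
Powers of 7 mod 15 (each is the square of the previous):
  7^1 ≡ 7 (mod 15)
  7^2 ≡ 7² = 49 ≡ 4 (mod 15)
  7^4 ≡ 4² = 16 ≡ 1 (mod 15)
  7^8 ≡ 1² = 1 ≡ 1 (mod 15)
10 = 8 + 2, so 7^10 = 7^8 × 7^2 ≡ 1 × 4 (mod 15)
Multiplying step by step:
  1 × 4 = 4 ≡ 4 (mod 15)
Result: 7^10 ≡ 4 (mod 15)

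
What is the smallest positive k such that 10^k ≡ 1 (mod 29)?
Powers of 10 mod 29: 10^1≡10, 10^2≡13, 10^3≡14, 10^4≡24, 10^5≡8, 10^6≡22, 10^7≡17, 10^8≡25, 10^9≡18, 10^10≡6, 10^11≡2, 10^12≡20, 10^13≡26, 10^14≡28, 10^15≡19, 10^16≡16, 10^17≡15, 10^18≡5, 10^19≡21, 10^20≡7, 10^21≡12, 10^22≡4, 10^23≡11, 10^24≡23, 10^25≡27, 10^26≡9, 10^27≡3, 10^28≡1. Order = 28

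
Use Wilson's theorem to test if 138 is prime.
(137)! mod 138 = 0. Since 0 ≢ -1 (mod 138), 138 is not prime.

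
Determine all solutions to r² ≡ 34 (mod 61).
The square roots of 34 mod 61 are 20 and 41. Verify: 20² = 400 ≡ 34 (mod 61)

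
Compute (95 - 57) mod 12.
2

(95 - 57) = 38
38 mod 12 = 2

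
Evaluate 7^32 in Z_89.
Using repeated squaring. 32 = 32 (binary 100000). Repeated squaring mod 89: 7^1 ≡ 7; 7^2 ≡ 7² = 49 ≡ 49; 7^4 ≡ 49² = 2401 ≡ 87; 7^8 ≡ 87² = 7569 ≡ 4; 7^16 ≡ 4² = 16 ≡ 16; 7^32 ≡ 16² = 256 ≡ 78. So 7^32 ≡ 78 (mod 89).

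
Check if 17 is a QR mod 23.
By Euler's criterion: 17^{11} ≡ 22 (mod 23). Since this equals -1 (≡ 22), 17 is not a QR.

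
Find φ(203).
168

Prime factorization: 203 = 7 × 29
Using the formula φ(n) = n × Π(1 - 1/p) for each prime factor p:
φ(203) = 203 × (1 - 1/7) × (1 - 1/29)
φ(203) = 168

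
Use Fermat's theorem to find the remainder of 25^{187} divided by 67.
1

By Fermat's Little Theorem, a^(p-1) ≡ 1 (mod p) for prime p and gcd(a, p) = 1
Here p = 67, so 25^66 ≡ 1 (mod 67)
We can reduce the exponent: 187 mod 66 = 55
So 25^187 ≡ 25^55 (mod 67)
Computing: 25^55 mod 67 = 1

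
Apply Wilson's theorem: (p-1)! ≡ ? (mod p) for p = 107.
By Wilson's theorem, (106)! ≡ -1 ≡ 106 (mod 107)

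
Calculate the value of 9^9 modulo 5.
9 ≡ 4 (mod 5). 9 = 8 + 1 (binary 1001). Repeated squaring mod 5: 4^1 ≡ 4; 4^2 ≡ 4² = 16 ≡ 1; 4^4 ≡ 1² = 1 ≡ 1; 4^8 ≡ 1² = 1 ≡ 1. Multiply: 9^9 ≡ 4^8 × 4^1 ≡ 1 × 4 (mod 5): 1 × 4 = 4 ≡ 4. So 9^9 ≡ 4 (mod 5).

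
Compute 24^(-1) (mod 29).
24^(-1) ≡ 23 (mod 29). Verification: 24 × 23 = 552 ≡ 1 (mod 29)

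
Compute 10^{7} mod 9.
1

Using successive squaring:
Binary expansion of 7: 111
Powers of 10 mod 9 (each is the square of the previous):
  10^1 ≡ 1 (mod 9)
  10^2 ≡ 1² = 1 ≡ 1 (mod 9)
  10^4 ≡ 1² = 1 ≡ 1 (mod 9)
7 = 4 + 2 + 1, so 10^7 = 10^4 × 10^2 × 10^1 ≡ 1 × 1 × 1 (mod 9)
Multiplying step by step:
  1 × 1 = 1 ≡ 1 (mod 9)
  1 × 1 = 1 ≡ 1 (mod 9)
Result: 10^7 ≡ 1 (mod 9)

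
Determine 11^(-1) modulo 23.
11^(-1) ≡ 21 (mod 23). Verification: 11 × 21 = 231 ≡ 1 (mod 23)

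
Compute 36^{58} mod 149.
28

Using successive squaring:
Binary expansion of 58: 111010
Powers of 36 mod 149 (each is the square of the previous):
  36^1 ≡ 36 (mod 149)
  36^2 ≡ 36² = 1296 ≡ 104 (mod 149)
  36^4 ≡ 104² = 10816 ≡ 88 (mod 149)
  36^8 ≡ 88² = 7744 ≡ 145 (mod 149)
  36^16 ≡ 145² = 21025 ≡ 16 (mod 149)
  36^32 ≡ 16² = 256 ≡ 107 (mod 149)
58 = 32 + 16 + 8 + 2, so 36^58 = 36^32 × 36^16 × 36^8 × 36^2 ≡ 107 × 16 × 145 × 104 (mod 149)
Multiplying step by step:
  107 × 16 = 1712 ≡ 73 (mod 149)
  73 × 145 = 10585 ≡ 6 (mod 149)
  6 × 104 = 624 ≡ 28 (mod 149)
Result: 36^58 ≡ 28 (mod 149)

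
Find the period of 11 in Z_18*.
Powers of 11 mod 18: 11^1≡11, 11^2≡13, 11^3≡17, 11^4≡7, 11^5≡5, 11^6≡1. Order = 6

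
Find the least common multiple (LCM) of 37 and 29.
1073

First find GCD(37, 29) using the Euclidean algorithm:
37 = 1 × 29 + 8
29 = 3 × 8 + 5
8 = 1 × 5 + 3
5 = 1 × 3 + 2
3 = 1 × 2 + 1
2 = 2 × 1 + 0
GCD(37, 29) = 1

LCM formula: LCM(a, b) = (a × b) / GCD(a, b)
LCM(37, 29) = (37 × 29) / 1
LCM(37, 29) = 1073 / 1
LCM(37, 29) = 1073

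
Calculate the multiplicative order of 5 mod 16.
Powers of 5 mod 16: 5^1≡5, 5^2≡9, 5^3≡13, 5^4≡1. Order = 4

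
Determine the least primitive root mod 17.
p - 1 = 16 has prime divisors 2. h is a primitive root mod 17 iff h^(16/q) ≢ 1 (mod 17) for each such q.
h = 2: 2^8 ≡ 1 (mod 17); 2^8 ≡ 1, so not a primitive root.
h = 3: 3^8 ≡ 16 (mod 17); none is 1, so 3 has order 16 and is a primitive root.
The smallest primitive root mod 17 is g = 3.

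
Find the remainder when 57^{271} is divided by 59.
By Fermat: 57^{58} ≡ 1 (mod 59). 271 = 4×58 + 39. So 57^{271} ≡ 57^{39} ≡ 21 (mod 59)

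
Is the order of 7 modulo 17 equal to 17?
No, the actual order is 16, not 17.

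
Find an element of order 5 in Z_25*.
6 has order 5 mod 25 since 6^{5} ≡ 1 (mod 25) and no smaller power works.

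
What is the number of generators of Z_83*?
Number of primitive roots mod 83 = φ(82) = 40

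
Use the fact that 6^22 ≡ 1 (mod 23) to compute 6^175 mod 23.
By Fermat: 6^{22} ≡ 1 (mod 23). 175 = 7×22 + 21. So 6^{175} ≡ 6^{21} ≡ 4 (mod 23)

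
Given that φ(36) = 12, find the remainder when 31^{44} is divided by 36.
By Euler: 31^{12} ≡ 1 (mod 36) since gcd(31, 36) = 1. 44 = 3×12 + 8. So 31^{44} ≡ 31^{8} ≡ 25 (mod 36)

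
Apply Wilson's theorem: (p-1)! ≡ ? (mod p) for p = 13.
By Wilson's theorem, (12)! ≡ -1 ≡ 12 (mod 13)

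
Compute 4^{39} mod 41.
31

Using successive squaring:
Binary expansion of 39: 100111
Powers of 4 mod 41 (each is the square of the previous):
  4^1 ≡ 4 (mod 41)
  4^2 ≡ 4² = 16 ≡ 16 (mod 41)
  4^4 ≡ 16² = 256 ≡ 10 (mod 41)
  4^8 ≡ 10² = 100 ≡ 18 (mod 41)
  4^16 ≡ 18² = 324 ≡ 37 (mod 41)
  4^32 ≡ 37² = 1369 ≡ 16 (mod 41)
39 = 32 + 4 + 2 + 1, so 4^39 = 4^32 × 4^4 × 4^2 × 4^1 ≡ 16 × 10 × 16 × 4 (mod 41)
Multiplying step by step:
  16 × 10 = 160 ≡ 37 (mod 41)
  37 × 16 = 592 ≡ 18 (mod 41)
  18 × 4 = 72 ≡ 31 (mod 41)
Result: 4^39 ≡ 31 (mod 41)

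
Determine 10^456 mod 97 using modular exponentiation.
Using Fermat: 10^{96} ≡ 1 (mod 97). 456 ≡ 72 (mod 96). So 10^{456} ≡ 10^{72} ≡ 22 (mod 97)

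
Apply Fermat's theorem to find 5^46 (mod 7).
By Fermat: 5^{6} ≡ 1 (mod 7). 46 = 7×6 + 4. So 5^{46} ≡ 5^{4} ≡ 2 (mod 7)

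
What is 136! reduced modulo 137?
By Wilson's theorem, (136)! ≡ -1 ≡ 136 (mod 137)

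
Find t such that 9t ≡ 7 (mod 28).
7

Since gcd(9, 28) = 1 divides 7, a solution exists.
Multiply both sides by the inverse of 9 mod 28:
  9^(-1) mod 28 = 25
  x ≡ 25 × 7 ≡ 175 ≡ 7 (mod 28)
Verification: 9 × 7 = 63 = 2 × 28 + 7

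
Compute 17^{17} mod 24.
17

Using successive squaring:
Binary expansion of 17: 10001
Powers of 17 mod 24 (each is the square of the previous):
  17^1 ≡ 17 (mod 24)
  17^2 ≡ 17² = 289 ≡ 1 (mod 24)
  17^4 ≡ 1² = 1 ≡ 1 (mod 24)
  17^8 ≡ 1² = 1 ≡ 1 (mod 24)
  17^16 ≡ 1² = 1 ≡ 1 (mod 24)
17 = 16 + 1, so 17^17 = 17^16 × 17^1 ≡ 1 × 17 (mod 24)
Multiplying step by step:
  1 × 17 = 17 ≡ 17 (mod 24)
Result: 17^17 ≡ 17 (mod 24)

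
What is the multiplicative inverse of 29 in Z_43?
29^(-1) ≡ 3 (mod 43). Verification: 29 × 3 = 87 ≡ 1 (mod 43)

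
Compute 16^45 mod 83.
Using repeated squaring. 45 = 32 + 8 + 4 + 1 (binary 101101). Repeated squaring mod 83: 16^1 ≡ 16; 16^2 ≡ 16² = 256 ≡ 7; 16^4 ≡ 7² = 49 ≡ 49; 16^8 ≡ 49² = 2401 ≡ 77; 16^16 ≡ 77² = 5929 ≡ 36; 16^32 ≡ 36² = 1296 ≡ 51. Multiply: 16^45 = 16^32 × 16^8 × 16^4 × 16^1 ≡ 51 × 77 × 49 × 16 (mod 83): 51 × 77 = 3927 ≡ 26; 26 × 49 = 1274 ≡ 29; 29 × 16 = 464 ≡ 49. So 16^45 ≡ 49 (mod 83).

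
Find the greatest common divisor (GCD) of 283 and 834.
1

Using the Euclidean algorithm:
283 = 0 × 834 + 283
834 = 2 × 283 + 268
283 = 1 × 268 + 15
268 = 17 × 15 + 13
15 = 1 × 13 + 2
13 = 6 × 2 + 1
2 = 2 × 1 + 0

GCD(283, 834) = 1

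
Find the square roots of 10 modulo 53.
The square roots of 10 mod 53 are 13 and 40. Verify: 13² = 169 ≡ 10 (mod 53)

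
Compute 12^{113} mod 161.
3

Using successive squaring:
Binary expansion of 113: 1110001
Powers of 12 mod 161 (each is the square of the previous):
  12^1 ≡ 12 (mod 161)
  12^2 ≡ 12² = 144 ≡ 144 (mod 161)
  12^4 ≡ 144² = 20736 ≡ 128 (mod 161)
  12^8 ≡ 128² = 16384 ≡ 123 (mod 161)
  12^16 ≡ 123² = 15129 ≡ 156 (mod 161)
  12^32 ≡ 156² = 24336 ≡ 25 (mod 161)
  12^64 ≡ 25² = 625 ≡ 142 (mod 161)
113 = 64 + 32 + 16 + 1, so 12^113 = 12^64 × 12^32 × 12^16 × 12^1 ≡ 142 × 25 × 156 × 12 (mod 161)
Multiplying step by step:
  142 × 25 = 3550 ≡ 8 (mod 161)
  8 × 156 = 1248 ≡ 121 (mod 161)
  121 × 12 = 1452 ≡ 3 (mod 161)
Result: 12^113 ≡ 3 (mod 161)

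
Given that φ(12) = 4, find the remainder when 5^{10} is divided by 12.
By Euler: 5^{4} ≡ 1 (mod 12) since gcd(5, 12) = 1. 10 = 2×4 + 2. So 5^{10} ≡ 5^{2} ≡ 1 (mod 12)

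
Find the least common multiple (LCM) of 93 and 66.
2046

First find GCD(93, 66) using the Euclidean algorithm:
93 = 1 × 66 + 27
66 = 2 × 27 + 12
27 = 2 × 12 + 3
12 = 4 × 3 + 0
GCD(93, 66) = 3

LCM formula: LCM(a, b) = (a × b) / GCD(a, b)
LCM(93, 66) = (93 × 66) / 3
LCM(93, 66) = 6138 / 3
LCM(93, 66) = 2046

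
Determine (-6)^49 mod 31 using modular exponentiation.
Using Fermat: (-6)^{30} ≡ 1 (mod 31). 49 ≡ 19 (mod 30). So (-6)^{49} ≡ (-6)^{19} ≡ 25 (mod 31)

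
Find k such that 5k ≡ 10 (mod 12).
2

Since gcd(5, 12) = 1 divides 10, a solution exists.
Multiply both sides by the inverse of 5 mod 12:
  5^(-1) mod 12 = 5
  x ≡ 5 × 10 ≡ 50 ≡ 2 (mod 12)
Verification: 5 × 2 = 10 = 0 × 12 + 10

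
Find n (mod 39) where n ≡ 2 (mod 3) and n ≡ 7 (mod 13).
M = 3 × 13 = 39. M₁ = 13, y₁ ≡ 1 (mod 3). M₂ = 3, y₂ ≡ 9 (mod 13). n = 2×13×1 + 7×3×9 ≡ 20 (mod 39)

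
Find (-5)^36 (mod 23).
Using Fermat: (-5)^{22} ≡ 1 (mod 23). 36 ≡ 14 (mod 22). So (-5)^{36} ≡ (-5)^{14} ≡ 13 (mod 23)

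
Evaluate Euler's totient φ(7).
6

Prime factorization: 7 = 7
Using the formula φ(n) = n × Π(1 - 1/p) for each prime factor p:
φ(7) = 7 × (1 - 1/7)
φ(7) = 6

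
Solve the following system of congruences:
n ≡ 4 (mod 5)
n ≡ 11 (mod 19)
49

Using the Chinese Remainder Theorem:
M = product of moduli = 95
For equation 1: M_1 = 19, 19 ≡ 4 (mod 5), inverse of 19 mod 5 is 4 (check: 4 × 4 = 16 ≡ 1 (mod 5))
For equation 2: M_2 = 5, 5 ≡ 5 (mod 19), inverse of 5 mod 19 is 4 (check: 5 × 4 = 20 ≡ 1 (mod 19))
Combine: n ≡ Σ r_i×M_i×(M_i⁻¹ mod m_i) = 4×19×4 + 11×5×4 = 304 + 220 = 524
524 mod 95 = 49
n ≡ 49 (mod 95)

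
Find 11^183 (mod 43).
Using Fermat: 11^{42} ≡ 1 (mod 43). 183 ≡ 15 (mod 42). So 11^{183} ≡ 11^{15} ≡ 11 (mod 43)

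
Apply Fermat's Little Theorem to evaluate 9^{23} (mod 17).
2

By Fermat's Little Theorem, a^(p-1) ≡ 1 (mod p) for prime p and gcd(a, p) = 1
Here p = 17, so 9^16 ≡ 1 (mod 17)
We can reduce the exponent: 23 mod 16 = 7
So 9^23 ≡ 9^7 (mod 17)
Computing: 9^7 mod 17 = 2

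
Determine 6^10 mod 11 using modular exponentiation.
10 = 8 + 2 (binary 1010). Repeated squaring mod 11: 6^1 ≡ 6; 6^2 ≡ 6² = 36 ≡ 3; 6^4 ≡ 3² = 9 ≡ 9; 6^8 ≡ 9² = 81 ≡ 4. Multiply: 6^10 = 6^8 × 6^2 ≡ 4 × 3 (mod 11): 4 × 3 = 12 ≡ 1. So 6^10 ≡ 1 (mod 11).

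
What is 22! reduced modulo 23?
By Wilson's theorem, (22)! ≡ -1 ≡ 22 (mod 23)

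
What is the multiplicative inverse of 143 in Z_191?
143^(-1) ≡ 187 (mod 191). Verification: 143 × 187 = 26741 ≡ 1 (mod 191)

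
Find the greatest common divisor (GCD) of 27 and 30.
3

Using the Euclidean algorithm:
27 = 0 × 30 + 27
30 = 1 × 27 + 3
27 = 9 × 3 + 0

GCD(27, 30) = 3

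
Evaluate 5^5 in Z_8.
5 = 4 + 1 (binary 101). Repeated squaring mod 8: 5^1 ≡ 5; 5^2 ≡ 5² = 25 ≡ 1; 5^4 ≡ 1² = 1 ≡ 1. Multiply: 5^5 = 5^4 × 5^1 ≡ 1 × 5 (mod 8): 1 × 5 = 5 ≡ 5. So 5^5 ≡ 5 (mod 8).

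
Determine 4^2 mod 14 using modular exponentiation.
2 = 2 (binary 10). Repeated squaring mod 14: 4^1 ≡ 4; 4^2 ≡ 4² = 16 ≡ 2. So 4^2 ≡ 2 (mod 14).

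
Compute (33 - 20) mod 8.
5

(33 - 20) = 13
13 mod 8 = 5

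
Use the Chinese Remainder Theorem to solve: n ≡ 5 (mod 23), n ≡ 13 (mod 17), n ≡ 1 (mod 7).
1730

Using the Chinese Remainder Theorem:
M = product of moduli = 2737
For equation 1: M_1 = 119, 119 ≡ 4 (mod 23), inverse of 119 mod 23 is 6 (check: 4 × 6 = 24 ≡ 1 (mod 23))
For equation 2: M_2 = 161, 161 ≡ 8 (mod 17), inverse of 161 mod 17 is 15 (check: 8 × 15 = 120 ≡ 1 (mod 17))
For equation 3: M_3 = 391, 391 ≡ 6 (mod 7), inverse of 391 mod 7 is 6 (check: 6 × 6 = 36 ≡ 1 (mod 7))
Combine: n ≡ Σ r_i×M_i×(M_i⁻¹ mod m_i) = 5×119×6 + 13×161×15 + 1×391×6 = 3570 + 31395 + 2346 = 37311
37311 mod 2737 = 1730
n ≡ 1730 (mod 2737)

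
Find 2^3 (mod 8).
3 = 2 + 1 (binary 11). Repeated squaring mod 8: 2^1 ≡ 2; 2^2 ≡ 2² = 4 ≡ 4. Multiply: 2^3 = 2^2 × 2^1 ≡ 4 × 2 (mod 8): 4 × 2 = 8 ≡ 0. So 2^3 ≡ 0 (mod 8).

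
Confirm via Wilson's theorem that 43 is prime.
(42)! mod 43 = 42. Since this equals -1 (mod 43), Wilson confirms 43 is prime.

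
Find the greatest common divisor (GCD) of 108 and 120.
12

Using the Euclidean algorithm:
108 = 0 × 120 + 108
120 = 1 × 108 + 12
108 = 9 × 12 + 0

GCD(108, 120) = 12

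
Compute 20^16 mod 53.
Using repeated squaring. 16 = 16 (binary 10000). Repeated squaring mod 53: 20^1 ≡ 20; 20^2 ≡ 20² = 400 ≡ 29; 20^4 ≡ 29² = 841 ≡ 46; 20^8 ≡ 46² = 2116 ≡ 49; 20^16 ≡ 49² = 2401 ≡ 16. So 20^16 ≡ 16 (mod 53).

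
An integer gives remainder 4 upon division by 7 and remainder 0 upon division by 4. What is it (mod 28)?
M = 7 × 4 = 28. M₁ = 4, y₁ ≡ 2 (mod 7). M₂ = 7, y₂ ≡ 3 (mod 4). n = 4×4×2 + 0×7×3 ≡ 4 (mod 28). The smallest positive such number is 4.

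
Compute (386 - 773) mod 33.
9

(386 - 773) = -387
-387 mod 33 = 9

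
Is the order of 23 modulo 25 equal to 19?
No, the actual order is 20, not 19.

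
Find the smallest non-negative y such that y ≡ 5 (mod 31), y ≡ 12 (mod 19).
563

Using the Chinese Remainder Theorem:
M = product of moduli = 589
For equation 1: M_1 = 19, 19 ≡ 19 (mod 31), inverse of 19 mod 31 is 18 (check: 19 × 18 = 342 ≡ 1 (mod 31))
For equation 2: M_2 = 31, 31 ≡ 12 (mod 19), inverse of 31 mod 19 is 8 (check: 12 × 8 = 96 ≡ 1 (mod 19))
Combine: y ≡ Σ r_i×M_i×(M_i⁻¹ mod m_i) = 5×19×18 + 12×31×8 = 1710 + 2976 = 4686
4686 mod 589 = 563
y ≡ 563 (mod 589)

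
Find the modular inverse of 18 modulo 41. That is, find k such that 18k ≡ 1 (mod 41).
16

Using Extended Euclidean Algorithm:
gcd(18, 41) = 1
Bezout coefficients: 18 × 16 + 41 × -7 = 1
So 18 × 16 ≡ 1 (mod 41)
The inverse is 16 mod 41 = 16
Verification: 18 × 16 = 288 = 7 × 41 + 1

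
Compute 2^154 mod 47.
Using Fermat: 2^{46} ≡ 1 (mod 47). 154 ≡ 16 (mod 46). So 2^{154} ≡ 2^{16} ≡ 18 (mod 47)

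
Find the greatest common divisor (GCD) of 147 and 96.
3

Using the Euclidean algorithm:
147 = 1 × 96 + 51
96 = 1 × 51 + 45
51 = 1 × 45 + 6
45 = 7 × 6 + 3
6 = 2 × 3 + 0

GCD(147, 96) = 3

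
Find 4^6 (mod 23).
6 = 4 + 2 (binary 110). Repeated squaring mod 23: 4^1 ≡ 4; 4^2 ≡ 4² = 16 ≡ 16; 4^4 ≡ 16² = 256 ≡ 3. Multiply: 4^6 = 4^4 × 4^2 ≡ 3 × 16 (mod 23): 3 × 16 = 48 ≡ 2. So 4^6 ≡ 2 (mod 23).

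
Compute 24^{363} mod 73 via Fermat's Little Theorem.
27

By Fermat's Little Theorem, a^(p-1) ≡ 1 (mod p) for prime p and gcd(a, p) = 1
Here p = 73, so 24^72 ≡ 1 (mod 73)
We can reduce the exponent: 363 mod 72 = 3
So 24^363 ≡ 24^3 (mod 73)
Computing: 24^3 mod 73 = 27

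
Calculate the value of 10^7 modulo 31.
7 = 4 + 2 + 1 (binary 111). Repeated squaring mod 31: 10^1 ≡ 10; 10^2 ≡ 10² = 100 ≡ 7; 10^4 ≡ 7² = 49 ≡ 18. Multiply: 10^7 = 10^4 × 10^2 × 10^1 ≡ 18 × 7 × 10 (mod 31): 18 × 7 = 126 ≡ 2; 2 × 10 = 20 ≡ 20. So 10^7 ≡ 20 (mod 31).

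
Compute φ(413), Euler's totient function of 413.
348

Prime factorization: 413 = 7 × 59
Using the formula φ(n) = n × Π(1 - 1/p) for each prime factor p:
φ(413) = 413 × (1 - 1/7) × (1 - 1/59)
φ(413) = 348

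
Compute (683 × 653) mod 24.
7

(683 × 653) = 445999
445999 mod 24 = 7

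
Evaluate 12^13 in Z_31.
Using repeated squaring. 13 = 8 + 4 + 1 (binary 1101). Repeated squaring mod 31: 12^1 ≡ 12; 12^2 ≡ 12² = 144 ≡ 20; 12^4 ≡ 20² = 400 ≡ 28; 12^8 ≡ 28² = 784 ≡ 9. Multiply: 12^13 = 12^8 × 12^4 × 12^1 ≡ 9 × 28 × 12 (mod 31): 9 × 28 = 252 ≡ 4; 4 × 12 = 48 ≡ 17. So 12^13 ≡ 17 (mod 31).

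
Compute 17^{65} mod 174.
17

Using successive squaring:
Binary expansion of 65: 1000001
Powers of 17 mod 174 (each is the square of the previous):
  17^1 ≡ 17 (mod 174)
  17^2 ≡ 17² = 289 ≡ 115 (mod 174)
  17^4 ≡ 115² = 13225 ≡ 1 (mod 174)
  17^8 ≡ 1² = 1 ≡ 1 (mod 174)
  17^16 ≡ 1² = 1 ≡ 1 (mod 174)
  17^32 ≡ 1² = 1 ≡ 1 (mod 174)
  17^64 ≡ 1² = 1 ≡ 1 (mod 174)
65 = 64 + 1, so 17^65 = 17^64 × 17^1 ≡ 1 × 17 (mod 174)
Multiplying step by step:
  1 × 17 = 17 ≡ 17 (mod 174)
Result: 17^65 ≡ 17 (mod 174)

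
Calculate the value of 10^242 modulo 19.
Using Fermat: 10^{18} ≡ 1 (mod 19). 242 ≡ 8 (mod 18). So 10^{242} ≡ 10^{8} ≡ 17 (mod 19)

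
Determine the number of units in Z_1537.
1456

Prime factorization: 1537 = 29 × 53
Using the formula φ(n) = n × Π(1 - 1/p) for each prime factor p:
φ(1537) = 1537 × (1 - 1/29) × (1 - 1/53)
φ(1537) = 1456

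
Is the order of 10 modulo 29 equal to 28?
Yes, ord_29(10) = 28.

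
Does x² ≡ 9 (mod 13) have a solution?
By Euler's criterion: 9^{6} ≡ 1 (mod 13). Since this equals 1, 9 is a QR.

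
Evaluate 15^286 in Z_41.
Using Fermat: 15^{40} ≡ 1 (mod 41). 286 ≡ 6 (mod 40). So 15^{286} ≡ 15^{6} ≡ 5 (mod 41)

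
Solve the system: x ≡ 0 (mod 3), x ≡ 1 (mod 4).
M = 3 × 4 = 12. M₁ = 4, y₁ ≡ 1 (mod 3). M₂ = 3, y₂ ≡ 3 (mod 4). x = 0×4×1 + 1×3×3 ≡ 9 (mod 12)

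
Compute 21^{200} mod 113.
7

Using successive squaring:
Binary expansion of 200: 11001000
Powers of 21 mod 113 (each is the square of the previous):
  21^1 ≡ 21 (mod 113)
  21^2 ≡ 21² = 441 ≡ 102 (mod 113)
  21^4 ≡ 102² = 10404 ≡ 8 (mod 113)
  21^8 ≡ 8² = 64 ≡ 64 (mod 113)
  21^16 ≡ 64² = 4096 ≡ 28 (mod 113)
  21^32 ≡ 28² = 784 ≡ 106 (mod 113)
  21^64 ≡ 106² = 11236 ≡ 49 (mod 113)
  21^128 ≡ 49² = 2401 ≡ 28 (mod 113)
200 = 128 + 64 + 8, so 21^200 = 21^128 × 21^64 × 21^8 ≡ 28 × 49 × 64 (mod 113)
Multiplying step by step:
  28 × 49 = 1372 ≡ 16 (mod 113)
  16 × 64 = 1024 ≡ 7 (mod 113)
Result: 21^200 ≡ 7 (mod 113)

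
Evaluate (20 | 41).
(20/41) = 20^{20} mod 41 = 1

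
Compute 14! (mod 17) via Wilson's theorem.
(16)! = (14)! × (15) × (16) ≡ -1 (mod 17). So (14)! ≡ -1 × [(16)(15)]^(-1) ≡ 8 (mod 17)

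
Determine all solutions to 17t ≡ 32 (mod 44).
20

Since gcd(17, 44) = 1 divides 32, a solution exists.
Multiply both sides by the inverse of 17 mod 44:
  17^(-1) mod 44 = 13
  x ≡ 13 × 32 ≡ 416 ≡ 20 (mod 44)
Verification: 17 × 20 = 340 = 7 × 44 + 32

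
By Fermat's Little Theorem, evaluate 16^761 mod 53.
By Fermat: 16^{52} ≡ 1 (mod 53). 761 ≡ 33 (mod 52). So 16^{761} ≡ 16^{33} ≡ 49 (mod 53)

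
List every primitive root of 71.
Primitive roots mod 71: {7, 11, 13, 21, 22, 28, 31, 33, 35, 42, 44, 47, 52, 53, 55, 56, 59, 61, 62, 63, 65, 67, 68, 69}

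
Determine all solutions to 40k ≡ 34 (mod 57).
55

Since gcd(40, 57) = 1 divides 34, a solution exists.
Multiply both sides by the inverse of 40 mod 57:
  40^(-1) mod 57 = 10
  x ≡ 10 × 34 ≡ 340 ≡ 55 (mod 57)
Verification: 40 × 55 = 2200 = 38 × 57 + 34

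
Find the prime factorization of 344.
2^3 × 43

Divide by primes starting from smallest:
344 ÷ 2 = 172
172 ÷ 2 = 86
86 ÷ 2 = 43
43 ÷ 43 = 1

344 = 2^3 × 43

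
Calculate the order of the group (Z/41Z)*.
40

Prime factorization: 41 = 41
Using the formula φ(n) = n × Π(1 - 1/p) for each prime factor p:
φ(41) = 41 × (1 - 1/41)
φ(41) = 40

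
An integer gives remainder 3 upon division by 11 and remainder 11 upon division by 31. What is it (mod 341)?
M = 11 × 31 = 341. M₁ = 31, y₁ ≡ 5 (mod 11). M₂ = 11, y₂ ≡ 17 (mod 31). m = 3×31×5 + 11×11×17 ≡ 135 (mod 341). The smallest positive such number is 135.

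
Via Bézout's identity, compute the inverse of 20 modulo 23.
Extended GCD: 20(-8) + 23(7) = 1. So 20^(-1) ≡ 15 ≡ 15 (mod 23). Verify: 20 × 15 = 300 ≡ 1 (mod 23)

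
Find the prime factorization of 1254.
2 × 3 × 11 × 19

Divide by primes starting from smallest:
1254 ÷ 2 = 627
627 ÷ 3 = 209
209 ÷ 11 = 19
19 ÷ 19 = 1

1254 = 2 × 3 × 11 × 19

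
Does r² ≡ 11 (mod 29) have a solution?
By Euler's criterion: 11^{14} ≡ 28 (mod 29). Since this equals -1 (≡ 28), 11 is not a QR.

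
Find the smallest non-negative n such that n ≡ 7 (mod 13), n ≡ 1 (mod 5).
46

Using the Chinese Remainder Theorem:
M = product of moduli = 65
For equation 1: M_1 = 5, 5 ≡ 5 (mod 13), inverse of 5 mod 13 is 8 (check: 5 × 8 = 40 ≡ 1 (mod 13))
For equation 2: M_2 = 13, 13 ≡ 3 (mod 5), inverse of 13 mod 5 is 2 (check: 3 × 2 = 6 ≡ 1 (mod 5))
Combine: n ≡ Σ r_i×M_i×(M_i⁻¹ mod m_i) = 7×5×8 + 1×13×2 = 280 + 26 = 306
306 mod 65 = 46
n ≡ 46 (mod 65)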